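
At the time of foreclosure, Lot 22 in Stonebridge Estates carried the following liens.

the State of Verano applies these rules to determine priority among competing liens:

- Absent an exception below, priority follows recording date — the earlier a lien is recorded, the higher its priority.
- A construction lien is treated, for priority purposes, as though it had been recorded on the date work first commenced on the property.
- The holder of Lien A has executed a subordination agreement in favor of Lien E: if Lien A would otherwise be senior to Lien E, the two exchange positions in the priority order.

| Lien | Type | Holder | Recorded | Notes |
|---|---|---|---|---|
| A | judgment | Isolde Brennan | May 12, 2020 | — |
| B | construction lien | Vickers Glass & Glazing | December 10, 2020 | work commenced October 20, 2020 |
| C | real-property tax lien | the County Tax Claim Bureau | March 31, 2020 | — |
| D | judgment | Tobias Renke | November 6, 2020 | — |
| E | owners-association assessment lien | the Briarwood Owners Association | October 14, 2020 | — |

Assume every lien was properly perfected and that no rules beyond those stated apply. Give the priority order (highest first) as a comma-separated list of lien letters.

C, E, A, B, D

Effective dates: B is treated as recorded October 20, 2020, the work-commencement date.
By effective date: C (March 31, 2020), A (May 12, 2020), E (October 14, 2020), B (October 20, 2020), D (November 6, 2020).
Because A would otherwise rank above E, the subordination swaps them.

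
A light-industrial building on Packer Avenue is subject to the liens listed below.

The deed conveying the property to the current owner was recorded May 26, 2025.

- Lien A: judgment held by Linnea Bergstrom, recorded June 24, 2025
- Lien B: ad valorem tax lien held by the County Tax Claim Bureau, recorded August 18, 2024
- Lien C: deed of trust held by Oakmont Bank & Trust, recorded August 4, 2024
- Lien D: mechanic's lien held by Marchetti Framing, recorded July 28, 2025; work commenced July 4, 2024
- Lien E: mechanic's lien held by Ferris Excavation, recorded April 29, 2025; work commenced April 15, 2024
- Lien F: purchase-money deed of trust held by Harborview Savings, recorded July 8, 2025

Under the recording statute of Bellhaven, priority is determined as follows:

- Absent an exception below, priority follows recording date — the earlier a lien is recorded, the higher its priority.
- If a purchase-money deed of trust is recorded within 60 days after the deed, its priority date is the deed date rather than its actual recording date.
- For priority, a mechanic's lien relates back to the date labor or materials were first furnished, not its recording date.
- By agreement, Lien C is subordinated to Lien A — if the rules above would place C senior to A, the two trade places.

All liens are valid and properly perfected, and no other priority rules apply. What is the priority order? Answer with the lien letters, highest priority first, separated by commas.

E, D, A, B, F, C

Effective dates: D's effective date is July 4, 2024, when work began; E's effective date is April 15, 2024, when work began; F's effective date is the deed date, May 26, 2025.
By effective date: E (April 15, 2024), D (July 4, 2024), C (August 4, 2024), B (August 18, 2024), F (May 26, 2025), A (June 24, 2025).
C would otherwise be senior to A, so under the subordination agreement C and A exchange positions.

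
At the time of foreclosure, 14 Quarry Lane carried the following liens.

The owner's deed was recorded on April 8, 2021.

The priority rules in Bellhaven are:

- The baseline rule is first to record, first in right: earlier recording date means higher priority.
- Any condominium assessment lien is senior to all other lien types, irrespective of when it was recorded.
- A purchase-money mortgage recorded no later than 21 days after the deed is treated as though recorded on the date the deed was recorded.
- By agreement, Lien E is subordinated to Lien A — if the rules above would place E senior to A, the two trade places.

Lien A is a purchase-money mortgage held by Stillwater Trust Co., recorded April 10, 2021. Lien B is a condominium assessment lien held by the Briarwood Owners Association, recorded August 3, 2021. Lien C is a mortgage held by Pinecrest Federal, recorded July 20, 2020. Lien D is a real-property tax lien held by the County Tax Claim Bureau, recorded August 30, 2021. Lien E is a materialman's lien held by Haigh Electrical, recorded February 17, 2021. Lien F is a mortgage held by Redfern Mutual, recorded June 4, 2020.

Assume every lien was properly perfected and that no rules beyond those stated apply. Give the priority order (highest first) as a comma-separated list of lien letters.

Effective dates: A's effective date is the deed date, April 8, 2021.
As a condominium assessment lien, B is senior to every other lien.
Among the remaining liens, by effective date: F (June 4, 2020), C (July 20, 2020), E (February 17, 2021), A (April 8, 2021), D (August 30, 2021).
E is senior to A before the subordination, so the two trade places.

B, F, C, A, E, D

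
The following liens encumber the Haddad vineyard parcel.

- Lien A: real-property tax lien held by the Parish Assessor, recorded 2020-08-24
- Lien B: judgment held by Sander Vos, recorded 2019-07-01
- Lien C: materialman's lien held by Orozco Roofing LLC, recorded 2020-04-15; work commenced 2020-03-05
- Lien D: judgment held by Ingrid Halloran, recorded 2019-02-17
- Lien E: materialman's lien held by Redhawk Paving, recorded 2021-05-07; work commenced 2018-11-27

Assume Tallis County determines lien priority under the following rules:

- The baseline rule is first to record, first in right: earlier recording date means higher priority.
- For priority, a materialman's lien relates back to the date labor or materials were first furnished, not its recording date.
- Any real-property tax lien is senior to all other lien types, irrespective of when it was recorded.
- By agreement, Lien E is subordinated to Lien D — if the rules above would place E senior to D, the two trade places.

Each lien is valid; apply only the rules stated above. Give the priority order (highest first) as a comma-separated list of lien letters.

Effective dates after the stated exceptions: C is treated as recorded 2020-03-05, the work-commencement date; E's effective date is 2018-11-27, when work began.
A is a real-property tax lien, so it outranks all other liens regardless of date.
The other liens, earliest effective date first: E (2018-11-27), D (2019-02-17), B (2019-07-01), C (2020-03-05).
E is senior to D before the subordination, so the two trade places.

A, D, E, B, C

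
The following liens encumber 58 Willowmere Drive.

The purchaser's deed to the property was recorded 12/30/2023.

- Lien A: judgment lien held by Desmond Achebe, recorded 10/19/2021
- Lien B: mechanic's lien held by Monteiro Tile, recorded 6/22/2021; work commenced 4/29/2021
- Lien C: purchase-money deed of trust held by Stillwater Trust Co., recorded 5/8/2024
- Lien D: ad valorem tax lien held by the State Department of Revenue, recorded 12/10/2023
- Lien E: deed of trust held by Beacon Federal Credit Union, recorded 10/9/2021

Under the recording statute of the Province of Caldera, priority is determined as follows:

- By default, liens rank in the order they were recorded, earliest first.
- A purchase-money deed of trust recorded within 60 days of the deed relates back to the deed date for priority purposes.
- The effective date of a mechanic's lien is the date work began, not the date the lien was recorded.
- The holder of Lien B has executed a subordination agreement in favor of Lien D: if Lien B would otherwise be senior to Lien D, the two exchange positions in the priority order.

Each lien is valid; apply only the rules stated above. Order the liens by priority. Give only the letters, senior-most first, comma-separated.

Adjusting effective dates: B's effective date is 4/29/2021, when work began; C was recorded 130 days after the deed — beyond 60 days — so no relation-back applies.
By effective date: B (4/29/2021), E (10/9/2021), A (10/19/2021), D (12/10/2023), C (5/8/2024).
The subordination applies — B was senior to D — so B and D swap.

D, E, A, B, C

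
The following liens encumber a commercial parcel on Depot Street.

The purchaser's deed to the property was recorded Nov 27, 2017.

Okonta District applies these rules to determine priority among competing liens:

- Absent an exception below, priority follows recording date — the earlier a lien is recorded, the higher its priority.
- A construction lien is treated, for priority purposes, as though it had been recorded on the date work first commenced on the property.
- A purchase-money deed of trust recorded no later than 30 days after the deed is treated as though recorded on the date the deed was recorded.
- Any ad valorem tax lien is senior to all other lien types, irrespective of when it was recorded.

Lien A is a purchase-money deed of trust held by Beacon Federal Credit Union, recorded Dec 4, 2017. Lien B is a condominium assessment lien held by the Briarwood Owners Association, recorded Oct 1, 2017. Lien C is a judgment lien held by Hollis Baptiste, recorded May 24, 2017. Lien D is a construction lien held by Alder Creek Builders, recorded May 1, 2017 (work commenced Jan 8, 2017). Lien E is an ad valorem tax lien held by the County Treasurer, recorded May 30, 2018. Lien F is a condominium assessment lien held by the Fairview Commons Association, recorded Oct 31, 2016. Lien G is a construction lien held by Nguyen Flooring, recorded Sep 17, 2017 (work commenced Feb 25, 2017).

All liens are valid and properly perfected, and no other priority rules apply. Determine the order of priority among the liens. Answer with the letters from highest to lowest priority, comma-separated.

First, effective dates: A relates back to the deed date Nov 27, 2017; D relates back to Jan 8, 2017 (work commenced); G is treated as recorded Feb 25, 2017, the work-commencement date.
E is an ad valorem tax lien, so it outranks all other liens regardless of date.
Among the remaining liens, by effective date: F (Oct 31, 2016), D (Jan 8, 2017), G (Feb 25, 2017), C (May 24, 2017), B (Oct 1, 2017), A (Nov 27, 2017).

E, F, D, G, C, B, A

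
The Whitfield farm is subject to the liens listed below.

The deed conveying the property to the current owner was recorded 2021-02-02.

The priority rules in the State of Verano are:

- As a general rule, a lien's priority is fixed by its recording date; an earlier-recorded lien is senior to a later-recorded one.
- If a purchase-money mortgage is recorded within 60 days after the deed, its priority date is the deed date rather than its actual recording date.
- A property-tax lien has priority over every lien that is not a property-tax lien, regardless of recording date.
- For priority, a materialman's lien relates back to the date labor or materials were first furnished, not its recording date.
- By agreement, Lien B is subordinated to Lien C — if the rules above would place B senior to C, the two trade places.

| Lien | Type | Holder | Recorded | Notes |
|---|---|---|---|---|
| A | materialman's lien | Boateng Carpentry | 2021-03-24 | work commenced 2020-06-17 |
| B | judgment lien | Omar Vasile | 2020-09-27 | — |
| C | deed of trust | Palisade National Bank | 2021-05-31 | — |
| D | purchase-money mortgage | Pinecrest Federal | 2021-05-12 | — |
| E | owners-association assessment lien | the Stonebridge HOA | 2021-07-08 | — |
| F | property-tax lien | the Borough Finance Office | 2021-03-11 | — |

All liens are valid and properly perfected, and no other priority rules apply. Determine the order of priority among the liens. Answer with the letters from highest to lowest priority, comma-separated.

First, effective dates: A's effective date is 2020-06-17, when work began; D was recorded 99 days after the deed — beyond 60 days — so no relation-back applies.
F is a property-tax lien and takes priority over every other lien.
Ordering the rest by effective date: A (2020-06-17), B (2020-09-27), D (2021-05-12), C (2021-05-31), E (2021-07-08).
B is senior to C before the subordination, so the two trade places.

F, A, C, D, B, E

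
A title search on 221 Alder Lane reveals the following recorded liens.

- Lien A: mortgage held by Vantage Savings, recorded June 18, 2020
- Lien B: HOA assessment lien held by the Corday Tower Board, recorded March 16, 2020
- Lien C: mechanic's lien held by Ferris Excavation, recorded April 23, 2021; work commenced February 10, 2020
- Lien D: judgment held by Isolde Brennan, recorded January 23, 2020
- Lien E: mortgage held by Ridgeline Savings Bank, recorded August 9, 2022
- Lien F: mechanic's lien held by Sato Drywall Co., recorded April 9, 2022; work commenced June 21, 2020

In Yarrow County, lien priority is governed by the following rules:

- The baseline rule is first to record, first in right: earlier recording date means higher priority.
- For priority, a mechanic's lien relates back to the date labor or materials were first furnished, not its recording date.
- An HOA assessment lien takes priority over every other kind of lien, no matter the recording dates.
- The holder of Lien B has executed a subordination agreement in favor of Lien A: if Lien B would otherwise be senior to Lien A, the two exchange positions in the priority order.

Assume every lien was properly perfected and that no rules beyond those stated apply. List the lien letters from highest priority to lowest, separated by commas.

Effective dates after the stated exceptions: C is treated as recorded February 10, 2020, the work-commencement date; F's effective date is June 21, 2020, when work began.
B, as an HOA assessment lien, has superpriority and ranks first.
Remaining liens by effective date: D (January 23, 2020), C (February 10, 2020), A (June 18, 2020), F (June 21, 2020), E (August 9, 2022).
The subordination applies — B was senior to A — so B and A swap.

A, D, C, B, F, E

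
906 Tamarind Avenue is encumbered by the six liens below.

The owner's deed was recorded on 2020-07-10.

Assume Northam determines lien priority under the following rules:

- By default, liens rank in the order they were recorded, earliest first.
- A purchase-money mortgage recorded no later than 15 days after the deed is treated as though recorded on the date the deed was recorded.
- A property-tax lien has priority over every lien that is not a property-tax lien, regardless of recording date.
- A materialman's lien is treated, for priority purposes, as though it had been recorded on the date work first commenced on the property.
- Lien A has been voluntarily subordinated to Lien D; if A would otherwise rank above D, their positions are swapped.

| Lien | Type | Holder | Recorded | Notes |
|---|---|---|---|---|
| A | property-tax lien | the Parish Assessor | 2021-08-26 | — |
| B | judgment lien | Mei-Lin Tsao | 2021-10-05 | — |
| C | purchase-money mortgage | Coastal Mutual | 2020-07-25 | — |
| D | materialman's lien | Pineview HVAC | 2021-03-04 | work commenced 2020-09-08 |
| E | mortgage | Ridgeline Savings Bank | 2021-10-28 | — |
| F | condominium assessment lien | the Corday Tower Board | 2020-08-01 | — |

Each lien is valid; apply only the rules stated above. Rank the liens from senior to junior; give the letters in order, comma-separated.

First, effective dates: C relates back to the deed date 2020-07-10; D relates back to 2020-09-08 (work commenced).
As a property-tax lien, A is senior to every other lien.
The other liens, earliest effective date first: C (2020-07-10), F (2020-08-01), D (2020-09-08), B (2021-10-05), E (2021-10-28).
A would otherwise be senior to D, so under the subordination agreement A and D exchange positions.

D, C, F, A, B, E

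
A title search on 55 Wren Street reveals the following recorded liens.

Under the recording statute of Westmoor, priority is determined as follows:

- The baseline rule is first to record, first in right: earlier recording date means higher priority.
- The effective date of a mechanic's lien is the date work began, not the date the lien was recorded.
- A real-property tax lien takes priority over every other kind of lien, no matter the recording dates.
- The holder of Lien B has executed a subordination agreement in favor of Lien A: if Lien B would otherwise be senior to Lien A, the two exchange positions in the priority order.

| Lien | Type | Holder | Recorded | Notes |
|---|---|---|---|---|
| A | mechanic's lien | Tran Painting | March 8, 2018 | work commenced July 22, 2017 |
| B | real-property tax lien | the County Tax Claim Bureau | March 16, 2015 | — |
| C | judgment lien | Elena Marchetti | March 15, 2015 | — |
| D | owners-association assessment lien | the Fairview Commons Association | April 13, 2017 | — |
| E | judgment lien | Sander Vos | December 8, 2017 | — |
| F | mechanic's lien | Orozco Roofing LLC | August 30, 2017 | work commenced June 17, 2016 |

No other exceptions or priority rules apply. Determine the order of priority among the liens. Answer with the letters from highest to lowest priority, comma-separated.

A, C, F, D, B, E

Effective dates after the stated exceptions: A relates back to July 22, 2017 (work commenced); F's effective date is June 17, 2016, when work began.
B, as a real-property tax lien, has superpriority and ranks first.
Remaining liens by effective date: C (March 15, 2015), F (June 17, 2016), D (April 13, 2017), A (July 22, 2017), E (December 8, 2017).
The subordination applies — B was senior to A — so B and A swap.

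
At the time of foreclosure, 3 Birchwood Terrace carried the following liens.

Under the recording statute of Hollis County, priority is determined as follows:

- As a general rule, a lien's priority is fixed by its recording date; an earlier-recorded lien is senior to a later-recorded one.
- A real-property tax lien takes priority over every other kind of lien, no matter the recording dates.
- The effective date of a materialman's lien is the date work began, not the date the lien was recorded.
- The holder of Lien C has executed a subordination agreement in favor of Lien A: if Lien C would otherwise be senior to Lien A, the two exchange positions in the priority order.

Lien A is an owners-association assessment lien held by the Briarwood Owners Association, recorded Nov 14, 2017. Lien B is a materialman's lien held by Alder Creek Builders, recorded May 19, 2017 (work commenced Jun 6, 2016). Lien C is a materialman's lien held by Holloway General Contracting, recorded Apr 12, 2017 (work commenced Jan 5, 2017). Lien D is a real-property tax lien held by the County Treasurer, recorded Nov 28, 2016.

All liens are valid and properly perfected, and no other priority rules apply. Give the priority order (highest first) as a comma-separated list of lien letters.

First, effective dates: B is treated as recorded Jun 6, 2016, the work-commencement date; C is treated as recorded Jan 5, 2017, the work-commencement date.
As a real-property tax lien, D is senior to every other lien.
Among the remaining liens, by effective date: B (Jun 6, 2016), C (Jan 5, 2017), A (Nov 14, 2017).
The subordination applies — C was senior to A — so C and A swap.

D, B, A, C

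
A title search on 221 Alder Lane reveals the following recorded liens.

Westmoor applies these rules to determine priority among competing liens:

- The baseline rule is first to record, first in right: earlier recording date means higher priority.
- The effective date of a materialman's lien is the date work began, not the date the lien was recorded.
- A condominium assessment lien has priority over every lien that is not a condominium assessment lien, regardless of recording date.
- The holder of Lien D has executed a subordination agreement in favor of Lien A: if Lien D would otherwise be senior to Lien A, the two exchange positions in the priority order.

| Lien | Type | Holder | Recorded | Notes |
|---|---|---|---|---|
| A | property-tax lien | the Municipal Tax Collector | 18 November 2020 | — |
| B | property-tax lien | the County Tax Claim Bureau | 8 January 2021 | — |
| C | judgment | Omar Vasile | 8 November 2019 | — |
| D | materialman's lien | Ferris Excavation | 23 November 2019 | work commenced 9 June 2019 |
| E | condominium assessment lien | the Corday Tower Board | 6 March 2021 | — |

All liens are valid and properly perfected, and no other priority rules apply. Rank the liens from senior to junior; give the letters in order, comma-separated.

E, A, C, D, B

First, effective dates: D's effective date is 9 June 2019, when work began.
E is a condominium assessment lien and takes priority over every other lien.
Ordering the rest by effective date: D (9 June 2019), C (8 November 2019), A (18 November 2020), B (8 January 2021).
Because D would otherwise rank above A, the subordination swaps them.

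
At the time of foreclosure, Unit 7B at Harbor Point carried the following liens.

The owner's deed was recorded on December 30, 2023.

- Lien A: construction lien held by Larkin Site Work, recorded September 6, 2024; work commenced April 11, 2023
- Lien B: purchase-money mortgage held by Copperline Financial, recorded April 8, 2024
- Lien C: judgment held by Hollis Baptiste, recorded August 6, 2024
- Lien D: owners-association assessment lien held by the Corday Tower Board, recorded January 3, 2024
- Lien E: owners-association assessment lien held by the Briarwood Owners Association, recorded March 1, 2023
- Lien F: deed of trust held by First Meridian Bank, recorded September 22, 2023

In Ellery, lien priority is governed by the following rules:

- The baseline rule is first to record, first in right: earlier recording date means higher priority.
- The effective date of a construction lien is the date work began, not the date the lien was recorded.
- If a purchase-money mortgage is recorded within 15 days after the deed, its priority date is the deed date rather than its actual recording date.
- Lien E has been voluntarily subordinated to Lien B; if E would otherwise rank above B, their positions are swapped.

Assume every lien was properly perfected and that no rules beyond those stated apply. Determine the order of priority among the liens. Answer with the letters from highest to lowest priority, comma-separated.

Effective dates: A relates back to April 11, 2023 (work commenced); B was recorded 100 days after the deed — beyond 15 days — so no relation-back applies.
By effective date, earliest first: E (March 1, 2023), A (April 11, 2023), F (September 22, 2023), D (January 3, 2024), B (April 8, 2024), C (August 6, 2024).
E is senior to B before the subordination, so the two trade places.

B, A, F, D, E, C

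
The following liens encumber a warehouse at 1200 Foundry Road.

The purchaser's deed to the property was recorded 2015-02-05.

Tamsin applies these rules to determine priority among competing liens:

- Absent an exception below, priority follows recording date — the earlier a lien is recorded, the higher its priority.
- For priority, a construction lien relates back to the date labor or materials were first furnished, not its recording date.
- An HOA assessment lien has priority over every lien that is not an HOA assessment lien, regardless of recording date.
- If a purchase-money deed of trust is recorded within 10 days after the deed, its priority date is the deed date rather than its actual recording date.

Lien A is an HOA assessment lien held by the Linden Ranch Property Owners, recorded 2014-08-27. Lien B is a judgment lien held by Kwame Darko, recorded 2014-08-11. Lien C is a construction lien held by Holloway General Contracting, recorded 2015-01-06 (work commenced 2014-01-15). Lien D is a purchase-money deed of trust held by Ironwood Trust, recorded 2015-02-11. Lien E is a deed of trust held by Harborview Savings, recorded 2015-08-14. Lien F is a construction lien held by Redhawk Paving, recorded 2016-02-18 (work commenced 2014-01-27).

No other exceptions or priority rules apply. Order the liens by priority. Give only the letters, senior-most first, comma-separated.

Adjusting effective dates: C relates back to 2014-01-15 (work commenced); D relates back to the deed date 2015-02-05; F is treated as recorded 2014-01-27, the work-commencement date.
A is an HOA assessment lien, so it outranks all other liens regardless of date.
The other liens, earliest effective date first: C (2014-01-15), F (2014-01-27), B (2014-08-11), D (2015-02-05), E (2015-08-14).

A, C, F, B, D, E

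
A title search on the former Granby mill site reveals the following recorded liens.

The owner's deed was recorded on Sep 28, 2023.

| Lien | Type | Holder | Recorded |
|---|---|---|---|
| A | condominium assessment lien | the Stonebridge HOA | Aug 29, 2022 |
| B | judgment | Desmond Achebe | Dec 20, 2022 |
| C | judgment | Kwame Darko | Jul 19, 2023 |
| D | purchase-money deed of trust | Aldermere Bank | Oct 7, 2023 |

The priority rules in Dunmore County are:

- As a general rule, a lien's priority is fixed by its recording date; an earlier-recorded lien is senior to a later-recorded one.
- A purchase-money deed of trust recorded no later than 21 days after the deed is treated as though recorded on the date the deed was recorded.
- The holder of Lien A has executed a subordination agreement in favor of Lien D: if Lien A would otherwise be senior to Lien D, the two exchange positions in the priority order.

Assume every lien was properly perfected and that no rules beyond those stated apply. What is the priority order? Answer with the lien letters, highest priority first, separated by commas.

First, effective dates: D's effective date is the deed date, Sep 28, 2023.
Sorted by effective date: A (Aug 29, 2022), B (Dec 20, 2022), C (Jul 19, 2023), D (Sep 28, 2023).
The subordination applies — A was senior to D — so A and D swap.

D, B, C, A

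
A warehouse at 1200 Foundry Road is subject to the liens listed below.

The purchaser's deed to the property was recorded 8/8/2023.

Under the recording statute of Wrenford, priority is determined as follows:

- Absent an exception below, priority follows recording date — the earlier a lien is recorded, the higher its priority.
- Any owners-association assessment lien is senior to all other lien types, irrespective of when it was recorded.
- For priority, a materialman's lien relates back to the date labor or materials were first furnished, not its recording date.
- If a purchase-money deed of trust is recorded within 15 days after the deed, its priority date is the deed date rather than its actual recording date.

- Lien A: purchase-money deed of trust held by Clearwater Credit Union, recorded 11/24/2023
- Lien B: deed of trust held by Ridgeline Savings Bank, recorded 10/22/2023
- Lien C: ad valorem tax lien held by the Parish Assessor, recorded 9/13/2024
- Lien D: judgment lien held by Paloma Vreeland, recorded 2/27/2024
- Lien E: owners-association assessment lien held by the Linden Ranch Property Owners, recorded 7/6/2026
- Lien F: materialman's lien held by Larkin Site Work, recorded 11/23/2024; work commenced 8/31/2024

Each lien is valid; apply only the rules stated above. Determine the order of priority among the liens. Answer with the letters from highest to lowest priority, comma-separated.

First, effective dates: A was recorded 108 days after the deed — beyond 15 days — so no relation-back applies; F relates back to 8/31/2024 (work commenced).
E is an owners-association assessment lien, so it outranks all other liens regardless of date.
The other liens, earliest effective date first: B (10/22/2023), A (11/24/2023), D (2/27/2024), F (8/31/2024), C (9/13/2024).

E, B, A, D, F, C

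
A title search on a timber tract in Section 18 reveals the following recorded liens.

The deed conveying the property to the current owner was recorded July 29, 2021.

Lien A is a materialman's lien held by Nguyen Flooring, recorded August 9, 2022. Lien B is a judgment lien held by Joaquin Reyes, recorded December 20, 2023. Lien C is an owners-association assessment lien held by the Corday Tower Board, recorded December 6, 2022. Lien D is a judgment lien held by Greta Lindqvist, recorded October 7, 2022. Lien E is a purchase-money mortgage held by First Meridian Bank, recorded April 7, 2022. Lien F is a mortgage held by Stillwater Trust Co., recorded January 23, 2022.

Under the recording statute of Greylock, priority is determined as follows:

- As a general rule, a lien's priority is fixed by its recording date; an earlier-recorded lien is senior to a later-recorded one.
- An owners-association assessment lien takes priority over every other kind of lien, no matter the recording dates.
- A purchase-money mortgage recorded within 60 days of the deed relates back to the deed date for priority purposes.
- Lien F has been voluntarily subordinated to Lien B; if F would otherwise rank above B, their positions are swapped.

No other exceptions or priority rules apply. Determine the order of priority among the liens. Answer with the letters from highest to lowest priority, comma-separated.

C, B, E, A, D, F

Effective dates: E was recorded 252 days after the deed, outside the 60-day window, so it keeps its recording date.
C is an owners-association assessment lien, so it outranks all other liens regardless of date.
Remaining liens by effective date: F (January 23, 2022), E (April 7, 2022), A (August 9, 2022), D (October 7, 2022), B (December 20, 2023).
Because F would otherwise rank above B, the subordination swaps them.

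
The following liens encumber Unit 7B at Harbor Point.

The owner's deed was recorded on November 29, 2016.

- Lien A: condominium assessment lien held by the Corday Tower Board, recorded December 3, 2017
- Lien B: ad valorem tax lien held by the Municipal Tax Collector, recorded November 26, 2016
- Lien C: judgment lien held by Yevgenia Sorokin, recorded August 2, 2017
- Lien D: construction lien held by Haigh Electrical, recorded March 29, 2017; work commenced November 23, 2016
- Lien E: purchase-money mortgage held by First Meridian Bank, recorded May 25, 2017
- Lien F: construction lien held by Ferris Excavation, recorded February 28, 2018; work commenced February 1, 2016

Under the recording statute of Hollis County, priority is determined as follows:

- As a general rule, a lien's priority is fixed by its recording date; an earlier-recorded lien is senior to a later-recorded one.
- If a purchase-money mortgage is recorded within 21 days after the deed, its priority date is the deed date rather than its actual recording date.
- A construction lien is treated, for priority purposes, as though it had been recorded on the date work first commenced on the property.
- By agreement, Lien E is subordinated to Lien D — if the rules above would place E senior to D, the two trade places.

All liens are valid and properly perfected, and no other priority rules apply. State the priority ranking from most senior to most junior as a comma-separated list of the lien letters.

F, D, B, E, C, A

First, effective dates: D is treated as recorded November 23, 2016, the work-commencement date; E was recorded 177 days after the deed, outside the 21-day window, so it keeps its recording date; F is treated as recorded February 1, 2016, the work-commencement date.
By effective date, earliest first: F (February 1, 2016), D (November 23, 2016), B (November 26, 2016), E (May 25, 2017), C (August 2, 2017), A (December 3, 2017).
E is already junior to D, so the subordination agreement changes nothing.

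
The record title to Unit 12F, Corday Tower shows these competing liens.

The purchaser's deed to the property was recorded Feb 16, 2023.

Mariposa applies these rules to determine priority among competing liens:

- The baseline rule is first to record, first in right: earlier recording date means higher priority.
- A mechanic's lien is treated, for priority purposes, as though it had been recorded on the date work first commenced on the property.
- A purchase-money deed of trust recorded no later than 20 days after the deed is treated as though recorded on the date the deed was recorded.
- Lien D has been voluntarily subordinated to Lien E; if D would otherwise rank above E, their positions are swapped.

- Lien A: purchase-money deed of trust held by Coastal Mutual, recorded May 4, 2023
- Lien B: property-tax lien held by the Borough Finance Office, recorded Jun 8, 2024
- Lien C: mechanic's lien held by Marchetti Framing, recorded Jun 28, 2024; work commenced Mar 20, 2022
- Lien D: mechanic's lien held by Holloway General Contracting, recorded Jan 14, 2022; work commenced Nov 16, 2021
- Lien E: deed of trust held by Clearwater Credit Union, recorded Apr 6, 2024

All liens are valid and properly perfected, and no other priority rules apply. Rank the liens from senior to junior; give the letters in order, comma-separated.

E, C, A, D, B

Effective dates: A missed the 20-day window (77 days after the deed), so its recording date stands; C's effective date is Mar 20, 2022, when work began; D's effective date is Nov 16, 2021, when work began.
Sorted by effective date: D (Nov 16, 2021), C (Mar 20, 2022), A (May 4, 2023), E (Apr 6, 2024), B (Jun 8, 2024).
The subordination applies — D was senior to E — so D and E swap.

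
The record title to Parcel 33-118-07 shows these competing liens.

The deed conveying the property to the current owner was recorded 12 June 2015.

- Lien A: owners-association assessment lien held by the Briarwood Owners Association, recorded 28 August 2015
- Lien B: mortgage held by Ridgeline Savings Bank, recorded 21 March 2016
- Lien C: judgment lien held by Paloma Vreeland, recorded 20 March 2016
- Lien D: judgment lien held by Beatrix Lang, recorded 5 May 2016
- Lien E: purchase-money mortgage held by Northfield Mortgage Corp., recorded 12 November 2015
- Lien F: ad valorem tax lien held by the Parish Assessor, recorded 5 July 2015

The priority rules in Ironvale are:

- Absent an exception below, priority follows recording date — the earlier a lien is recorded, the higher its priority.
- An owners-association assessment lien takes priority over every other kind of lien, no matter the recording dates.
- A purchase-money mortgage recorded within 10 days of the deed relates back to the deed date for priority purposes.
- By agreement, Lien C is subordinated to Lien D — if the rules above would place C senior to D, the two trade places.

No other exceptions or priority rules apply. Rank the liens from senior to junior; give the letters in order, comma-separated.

Adjusting effective dates: E missed the 10-day window (153 days after the deed), so its recording date stands.
A is an owners-association assessment lien, so it outranks all other liens regardless of date.
Among the remaining liens, by effective date: F (5 July 2015), E (12 November 2015), C (20 March 2016), B (21 March 2016), D (5 May 2016).
Because C would otherwise rank above D, the subordination swaps them.

A, F, E, D, B, C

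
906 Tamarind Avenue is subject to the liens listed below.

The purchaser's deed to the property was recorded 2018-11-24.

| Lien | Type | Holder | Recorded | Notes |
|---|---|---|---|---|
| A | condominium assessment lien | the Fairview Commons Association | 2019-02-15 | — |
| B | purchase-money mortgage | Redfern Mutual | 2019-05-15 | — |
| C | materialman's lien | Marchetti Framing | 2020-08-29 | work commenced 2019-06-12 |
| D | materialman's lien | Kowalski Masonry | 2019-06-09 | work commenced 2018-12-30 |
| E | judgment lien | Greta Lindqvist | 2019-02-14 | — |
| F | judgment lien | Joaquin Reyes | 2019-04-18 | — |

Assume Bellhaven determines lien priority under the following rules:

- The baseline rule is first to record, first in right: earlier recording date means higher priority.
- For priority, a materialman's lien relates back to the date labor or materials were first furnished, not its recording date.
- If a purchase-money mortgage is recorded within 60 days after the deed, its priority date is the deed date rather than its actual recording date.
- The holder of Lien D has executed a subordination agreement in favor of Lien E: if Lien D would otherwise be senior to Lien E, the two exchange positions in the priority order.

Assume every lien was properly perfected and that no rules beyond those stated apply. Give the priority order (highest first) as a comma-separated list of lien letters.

Adjusting effective dates: B was recorded 172 days after the deed, outside the 60-day window, so it keeps its recording date; C relates back to 2019-06-12 (work commenced); D is treated as recorded 2018-12-30, the work-commencement date.
By effective date: D (2018-12-30), E (2019-02-14), A (2019-02-15), F (2019-04-18), B (2019-05-15), C (2019-06-12).
D would otherwise be senior to E, so under the subordination agreement D and E exchange positions.

E, D, A, F, B, C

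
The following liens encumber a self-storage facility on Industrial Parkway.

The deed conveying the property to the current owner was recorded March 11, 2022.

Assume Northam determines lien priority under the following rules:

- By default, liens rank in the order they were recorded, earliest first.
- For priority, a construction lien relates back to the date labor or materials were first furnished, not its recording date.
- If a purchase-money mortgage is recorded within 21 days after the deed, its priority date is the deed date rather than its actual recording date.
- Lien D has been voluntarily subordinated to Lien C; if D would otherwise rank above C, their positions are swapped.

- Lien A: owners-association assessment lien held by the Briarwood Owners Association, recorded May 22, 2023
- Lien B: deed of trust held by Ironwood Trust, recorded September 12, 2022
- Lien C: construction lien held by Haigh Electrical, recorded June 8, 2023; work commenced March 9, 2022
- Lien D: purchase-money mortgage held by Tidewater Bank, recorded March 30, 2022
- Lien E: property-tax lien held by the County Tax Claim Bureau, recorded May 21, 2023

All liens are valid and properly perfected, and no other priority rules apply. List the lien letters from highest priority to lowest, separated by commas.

C, D, B, E, A

Effective dates after the stated exceptions: C is treated as recorded March 9, 2022, the work-commencement date; D relates back to the deed date March 11, 2022.
Ordering by effective date: C (March 9, 2022), D (March 11, 2022), B (September 12, 2022), E (May 21, 2023), A (May 22, 2023).
Since D is not senior to C, the subordination leaves the order unchanged.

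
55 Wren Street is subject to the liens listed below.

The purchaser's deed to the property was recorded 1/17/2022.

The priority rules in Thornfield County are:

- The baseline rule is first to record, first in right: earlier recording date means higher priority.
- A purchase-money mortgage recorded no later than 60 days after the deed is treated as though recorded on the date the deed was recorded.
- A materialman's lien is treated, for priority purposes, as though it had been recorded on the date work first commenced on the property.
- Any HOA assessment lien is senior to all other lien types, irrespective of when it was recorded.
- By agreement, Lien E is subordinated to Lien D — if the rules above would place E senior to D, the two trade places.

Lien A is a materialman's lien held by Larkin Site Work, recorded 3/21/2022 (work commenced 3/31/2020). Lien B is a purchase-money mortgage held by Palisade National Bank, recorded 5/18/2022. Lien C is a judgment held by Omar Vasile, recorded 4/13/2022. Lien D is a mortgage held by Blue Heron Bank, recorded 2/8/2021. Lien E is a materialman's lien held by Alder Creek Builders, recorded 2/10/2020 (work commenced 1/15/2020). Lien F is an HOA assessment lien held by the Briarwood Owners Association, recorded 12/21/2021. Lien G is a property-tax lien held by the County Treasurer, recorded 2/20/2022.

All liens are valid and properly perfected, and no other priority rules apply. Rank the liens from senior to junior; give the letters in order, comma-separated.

Effective dates: A relates back to 3/31/2020 (work commenced); B was recorded 121 days after the deed — beyond 60 days — so no relation-back applies; E relates back to 1/15/2020 (work commenced).
F is an HOA assessment lien and takes priority over every other lien.
Ordering the rest by effective date: E (1/15/2020), A (3/31/2020), D (2/8/2021), G (2/20/2022), C (4/13/2022), B (5/18/2022).
Because E would otherwise rank above D, the subordination swaps them.

F, D, A, E, G, C, B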